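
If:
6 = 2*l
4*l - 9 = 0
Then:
No Solution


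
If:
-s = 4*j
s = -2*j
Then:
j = 0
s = 0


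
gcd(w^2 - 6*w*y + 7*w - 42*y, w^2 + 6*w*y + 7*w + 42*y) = w + 7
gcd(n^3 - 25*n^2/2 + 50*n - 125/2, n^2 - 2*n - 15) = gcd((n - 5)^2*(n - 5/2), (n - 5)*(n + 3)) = n - 5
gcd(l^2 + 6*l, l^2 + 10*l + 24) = l + 6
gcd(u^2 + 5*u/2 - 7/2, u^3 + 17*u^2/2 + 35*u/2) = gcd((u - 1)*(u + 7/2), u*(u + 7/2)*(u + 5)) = u + 7/2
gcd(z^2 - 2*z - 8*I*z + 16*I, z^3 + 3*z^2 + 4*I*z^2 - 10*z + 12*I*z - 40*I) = z - 2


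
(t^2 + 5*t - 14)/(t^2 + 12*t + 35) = (t - 2)/(t + 5)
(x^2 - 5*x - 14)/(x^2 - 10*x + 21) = (x + 2)/(x - 3)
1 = 1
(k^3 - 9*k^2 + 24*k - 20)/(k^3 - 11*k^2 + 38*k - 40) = (k - 2)/(k - 4)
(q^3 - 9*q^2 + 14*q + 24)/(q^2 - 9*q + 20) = (q^2 - 5*q - 6)/(q - 5)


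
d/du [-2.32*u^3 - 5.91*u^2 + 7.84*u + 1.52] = -6.96*u^2 - 11.82*u + 7.84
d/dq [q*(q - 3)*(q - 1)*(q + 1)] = 4*q^3 - 9*q^2 - 2*q + 3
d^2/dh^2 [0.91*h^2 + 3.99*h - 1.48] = 1.82000000000000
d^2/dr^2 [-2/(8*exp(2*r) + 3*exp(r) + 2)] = 2*(-2*(16*exp(r) + 3)^2*exp(r) + (32*exp(r) + 3)*(8*exp(2*r) + 3*exp(r) + 2))*exp(r)/(8*exp(2*r) + 3*exp(r) + 2)^3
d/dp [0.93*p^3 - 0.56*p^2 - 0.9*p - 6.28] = 2.79*p^2 - 1.12*p - 0.9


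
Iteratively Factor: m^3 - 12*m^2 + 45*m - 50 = (m - 2)*(m^2 - 10*m + 25) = (m - 5)*(m - 2)*(m - 5)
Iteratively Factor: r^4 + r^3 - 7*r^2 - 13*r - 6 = (r + 1)*(r^3 - 7*r - 6) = (r - 3)*(r + 1)*(r^2 + 3*r + 2) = (r - 3)*(r + 1)*(r + 2)*(r + 1)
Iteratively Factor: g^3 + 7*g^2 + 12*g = (g + 3)*(g^2 + 4*g) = g*(g + 3)*(g + 4)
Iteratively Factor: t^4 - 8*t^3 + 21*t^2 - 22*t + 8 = (t - 1)*(t^3 - 7*t^2 + 14*t - 8) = (t - 2)*(t - 1)*(t^2 - 5*t + 4) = (t - 4)*(t - 2)*(t - 1)*(t - 1)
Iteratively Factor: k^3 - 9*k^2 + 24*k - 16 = (k - 4)*(k^2 - 5*k + 4) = (k - 4)*(k - 1)*(k - 4)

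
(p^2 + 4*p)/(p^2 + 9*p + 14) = p*(p + 4)/(p^2 + 9*p + 14)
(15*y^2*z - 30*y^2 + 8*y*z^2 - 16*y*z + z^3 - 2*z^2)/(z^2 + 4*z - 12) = (15*y^2 + 8*y*z + z^2)/(z + 6)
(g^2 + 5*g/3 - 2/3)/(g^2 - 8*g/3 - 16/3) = (-3*g^2 - 5*g + 2)/(-3*g^2 + 8*g + 16)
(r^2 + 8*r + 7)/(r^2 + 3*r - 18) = (r^2 + 8*r + 7)/(r^2 + 3*r - 18)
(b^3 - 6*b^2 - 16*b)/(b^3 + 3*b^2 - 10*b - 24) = b*(b - 8)/(b^2 + b - 12)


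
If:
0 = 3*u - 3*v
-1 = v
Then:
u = -1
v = -1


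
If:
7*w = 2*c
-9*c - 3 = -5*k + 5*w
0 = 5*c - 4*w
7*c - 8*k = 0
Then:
No Solution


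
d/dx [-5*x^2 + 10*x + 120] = 10 - 10*x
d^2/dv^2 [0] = 0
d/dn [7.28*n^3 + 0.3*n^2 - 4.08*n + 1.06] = 21.84*n^2 + 0.6*n - 4.08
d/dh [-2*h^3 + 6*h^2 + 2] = 6*h*(2 - h)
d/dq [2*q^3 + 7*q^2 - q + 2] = 6*q^2 + 14*q - 1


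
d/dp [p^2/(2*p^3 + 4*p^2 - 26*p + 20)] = p*(-p^3 - 13*p + 20)/(2*(p^6 + 4*p^5 - 22*p^4 - 32*p^3 + 209*p^2 - 260*p + 100))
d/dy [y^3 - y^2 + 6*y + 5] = 3*y^2 - 2*y + 6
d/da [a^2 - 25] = 2*a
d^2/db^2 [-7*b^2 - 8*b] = -14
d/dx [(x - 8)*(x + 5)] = 2*x - 3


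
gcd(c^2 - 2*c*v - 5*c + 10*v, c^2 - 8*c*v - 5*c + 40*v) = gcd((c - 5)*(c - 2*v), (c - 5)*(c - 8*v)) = c - 5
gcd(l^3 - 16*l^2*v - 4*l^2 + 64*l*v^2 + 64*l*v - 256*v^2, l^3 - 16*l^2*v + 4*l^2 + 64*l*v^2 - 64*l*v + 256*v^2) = l^2 - 16*l*v + 64*v^2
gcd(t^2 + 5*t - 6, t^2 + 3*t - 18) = t + 6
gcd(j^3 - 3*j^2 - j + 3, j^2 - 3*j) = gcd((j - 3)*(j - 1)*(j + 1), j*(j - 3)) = j - 3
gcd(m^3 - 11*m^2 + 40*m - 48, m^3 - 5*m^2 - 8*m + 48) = m^2 - 8*m + 16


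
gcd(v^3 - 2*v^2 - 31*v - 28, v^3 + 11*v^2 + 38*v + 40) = v + 4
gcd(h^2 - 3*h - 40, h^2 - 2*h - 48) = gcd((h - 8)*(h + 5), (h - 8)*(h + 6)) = h - 8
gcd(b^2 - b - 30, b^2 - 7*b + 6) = b - 6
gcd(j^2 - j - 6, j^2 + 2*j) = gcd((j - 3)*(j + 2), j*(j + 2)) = j + 2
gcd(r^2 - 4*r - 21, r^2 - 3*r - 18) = r + 3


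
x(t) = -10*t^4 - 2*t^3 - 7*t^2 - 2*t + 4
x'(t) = -40*t^3 - 6*t^2 - 14*t - 2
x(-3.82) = -2108.40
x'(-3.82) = 2193.64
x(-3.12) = -944.74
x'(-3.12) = 1198.13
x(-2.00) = -164.00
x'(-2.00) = 322.00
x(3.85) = -2418.66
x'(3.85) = -2427.50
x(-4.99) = -6111.97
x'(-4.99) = 4888.52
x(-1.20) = -20.96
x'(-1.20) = 75.28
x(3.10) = -1052.57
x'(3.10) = -1294.70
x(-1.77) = -101.45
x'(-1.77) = 225.79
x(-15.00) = -501041.00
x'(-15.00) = 133858.00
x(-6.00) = -12764.00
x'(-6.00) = 8506.00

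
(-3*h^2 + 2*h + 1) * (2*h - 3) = -6*h^3 + 13*h^2 - 4*h - 3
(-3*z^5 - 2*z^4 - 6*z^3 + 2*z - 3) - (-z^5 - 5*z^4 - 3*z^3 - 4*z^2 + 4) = -2*z^5 + 3*z^4 - 3*z^3 + 4*z^2 + 2*z - 7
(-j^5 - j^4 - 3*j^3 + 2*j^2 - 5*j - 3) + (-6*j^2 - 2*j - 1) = -j^5 - j^4 - 3*j^3 - 4*j^2 - 7*j - 4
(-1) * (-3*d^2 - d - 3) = 3*d^2 + d + 3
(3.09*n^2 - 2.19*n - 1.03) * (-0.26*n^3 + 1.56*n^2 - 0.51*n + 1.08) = -0.8034*n^5 + 5.3898*n^4 - 4.7245*n^3 + 2.8473*n^2 - 1.8399*n - 1.1124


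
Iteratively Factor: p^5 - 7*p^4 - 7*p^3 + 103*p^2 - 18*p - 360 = (p - 4)*(p^4 - 3*p^3 - 19*p^2 + 27*p + 90) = (p - 4)*(p + 2)*(p^3 - 5*p^2 - 9*p + 45) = (p - 5)*(p - 4)*(p + 2)*(p^2 - 9) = (p - 5)*(p - 4)*(p + 2)*(p + 3)*(p - 3)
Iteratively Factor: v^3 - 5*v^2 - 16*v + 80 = (v - 4)*(v^2 - v - 20) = (v - 4)*(v + 4)*(v - 5)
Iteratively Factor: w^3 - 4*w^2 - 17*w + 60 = (w + 4)*(w^2 - 8*w + 15) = (w - 3)*(w + 4)*(w - 5)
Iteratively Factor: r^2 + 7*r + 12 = (r + 4)*(r + 3)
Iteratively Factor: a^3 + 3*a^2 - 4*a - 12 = (a - 2)*(a^2 + 5*a + 6) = (a - 2)*(a + 2)*(a + 3)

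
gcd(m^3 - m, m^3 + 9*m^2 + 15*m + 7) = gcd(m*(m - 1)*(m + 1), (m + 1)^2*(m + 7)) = m + 1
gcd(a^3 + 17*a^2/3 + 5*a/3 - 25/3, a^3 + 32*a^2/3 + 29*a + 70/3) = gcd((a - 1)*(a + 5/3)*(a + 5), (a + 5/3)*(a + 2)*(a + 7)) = a + 5/3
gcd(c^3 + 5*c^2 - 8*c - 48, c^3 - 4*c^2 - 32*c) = c + 4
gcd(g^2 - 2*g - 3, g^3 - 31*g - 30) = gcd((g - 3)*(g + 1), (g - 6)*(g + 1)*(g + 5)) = g + 1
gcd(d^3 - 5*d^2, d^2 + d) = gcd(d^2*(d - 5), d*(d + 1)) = d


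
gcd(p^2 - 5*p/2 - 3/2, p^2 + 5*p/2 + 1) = p + 1/2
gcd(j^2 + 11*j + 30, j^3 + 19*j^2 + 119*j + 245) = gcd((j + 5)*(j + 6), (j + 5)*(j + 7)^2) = j + 5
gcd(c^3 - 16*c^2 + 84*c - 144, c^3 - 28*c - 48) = c - 6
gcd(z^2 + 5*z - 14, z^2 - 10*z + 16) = z - 2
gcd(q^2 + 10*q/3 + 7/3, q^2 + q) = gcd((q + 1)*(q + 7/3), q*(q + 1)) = q + 1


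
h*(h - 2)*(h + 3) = h^3 + h^2 - 6*h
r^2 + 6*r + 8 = (r + 2)*(r + 4)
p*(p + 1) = p^2 + p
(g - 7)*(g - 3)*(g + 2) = g^3 - 8*g^2 + g + 42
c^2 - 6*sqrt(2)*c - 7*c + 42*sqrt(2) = (c - 7)*(c - 6*sqrt(2))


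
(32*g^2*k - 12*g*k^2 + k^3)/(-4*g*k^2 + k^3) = (-8*g + k)/k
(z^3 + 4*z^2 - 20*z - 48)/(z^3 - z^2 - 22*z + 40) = (z^2 + 8*z + 12)/(z^2 + 3*z - 10)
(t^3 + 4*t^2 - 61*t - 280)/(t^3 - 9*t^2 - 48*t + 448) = (t + 5)/(t - 8)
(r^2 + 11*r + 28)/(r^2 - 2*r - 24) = (r + 7)/(r - 6)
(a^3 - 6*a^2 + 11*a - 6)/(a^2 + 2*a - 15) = (a^2 - 3*a + 2)/(a + 5)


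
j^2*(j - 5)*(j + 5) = j^4 - 25*j^2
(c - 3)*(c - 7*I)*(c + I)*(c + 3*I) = c^4 - 3*c^3 - 3*I*c^3 + 25*c^2 + 9*I*c^2 - 75*c + 21*I*c - 63*I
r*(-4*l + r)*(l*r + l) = -4*l^2*r^2 - 4*l^2*r + l*r^3 + l*r^2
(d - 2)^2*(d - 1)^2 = d^4 - 6*d^3 + 13*d^2 - 12*d + 4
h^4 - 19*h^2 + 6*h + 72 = (h - 3)^2*(h + 2)*(h + 4)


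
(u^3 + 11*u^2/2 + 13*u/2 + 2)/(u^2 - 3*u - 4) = (u^2 + 9*u/2 + 2)/(u - 4)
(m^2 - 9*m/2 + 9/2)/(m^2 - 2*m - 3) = (m - 3/2)/(m + 1)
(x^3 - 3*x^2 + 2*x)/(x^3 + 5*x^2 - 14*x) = (x - 1)/(x + 7)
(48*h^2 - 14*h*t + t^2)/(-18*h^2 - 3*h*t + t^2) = (-8*h + t)/(3*h + t)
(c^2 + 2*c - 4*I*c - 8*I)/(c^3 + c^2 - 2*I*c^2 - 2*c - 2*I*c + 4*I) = (c - 4*I)/(c^2 - c*(1 + 2*I) + 2*I)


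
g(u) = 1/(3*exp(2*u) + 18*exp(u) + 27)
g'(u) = (-6*exp(2*u) - 18*exp(u))/(3*exp(2*u) + 18*exp(u) + 27)^2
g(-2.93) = 0.04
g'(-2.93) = -0.00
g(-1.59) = 0.03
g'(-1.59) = -0.00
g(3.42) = 0.00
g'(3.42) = -0.00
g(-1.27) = 0.03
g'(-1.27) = -0.01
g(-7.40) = 0.04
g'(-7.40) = -0.00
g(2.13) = 0.00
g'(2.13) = -0.00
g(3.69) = 0.00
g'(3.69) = -0.00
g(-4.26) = 0.04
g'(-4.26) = -0.00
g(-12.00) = 0.04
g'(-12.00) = 0.00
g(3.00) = 0.00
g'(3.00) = 0.00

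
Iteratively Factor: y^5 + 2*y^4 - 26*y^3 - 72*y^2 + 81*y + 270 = (y + 3)*(y^4 - y^3 - 23*y^2 - 3*y + 90) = (y + 3)^2*(y^3 - 4*y^2 - 11*y + 30) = (y - 2)*(y + 3)^2*(y^2 - 2*y - 15) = (y - 5)*(y - 2)*(y + 3)^2*(y + 3)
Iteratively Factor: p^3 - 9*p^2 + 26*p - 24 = (p - 4)*(p^2 - 5*p + 6) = (p - 4)*(p - 3)*(p - 2)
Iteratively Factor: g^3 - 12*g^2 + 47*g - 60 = (g - 3)*(g^2 - 9*g + 20) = (g - 5)*(g - 3)*(g - 4)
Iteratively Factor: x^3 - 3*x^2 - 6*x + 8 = (x + 2)*(x^2 - 5*x + 4) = (x - 4)*(x + 2)*(x - 1)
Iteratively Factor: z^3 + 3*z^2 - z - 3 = (z + 3)*(z^2 - 1) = (z + 1)*(z + 3)*(z - 1)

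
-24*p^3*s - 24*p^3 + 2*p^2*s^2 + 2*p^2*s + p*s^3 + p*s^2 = (-4*p + s)*(6*p + s)*(p*s + p)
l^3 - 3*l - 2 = (l - 2)*(l + 1)^2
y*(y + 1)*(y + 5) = y^3 + 6*y^2 + 5*y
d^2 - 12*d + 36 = (d - 6)^2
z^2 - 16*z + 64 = (z - 8)^2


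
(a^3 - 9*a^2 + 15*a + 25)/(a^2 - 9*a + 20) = (a^2 - 4*a - 5)/(a - 4)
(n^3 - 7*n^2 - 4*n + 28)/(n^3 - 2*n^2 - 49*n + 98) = (n + 2)/(n + 7)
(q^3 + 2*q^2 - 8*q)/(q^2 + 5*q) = (q^2 + 2*q - 8)/(q + 5)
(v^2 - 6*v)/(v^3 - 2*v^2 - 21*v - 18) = v/(v^2 + 4*v + 3)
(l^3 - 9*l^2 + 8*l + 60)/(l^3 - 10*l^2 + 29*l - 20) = (l^2 - 4*l - 12)/(l^2 - 5*l + 4)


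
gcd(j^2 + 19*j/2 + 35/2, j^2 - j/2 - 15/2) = j + 5/2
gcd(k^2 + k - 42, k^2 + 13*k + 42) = k + 7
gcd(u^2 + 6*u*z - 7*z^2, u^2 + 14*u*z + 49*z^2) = u + 7*z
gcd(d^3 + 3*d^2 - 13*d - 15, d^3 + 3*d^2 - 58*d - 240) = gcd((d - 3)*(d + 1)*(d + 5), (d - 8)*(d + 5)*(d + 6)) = d + 5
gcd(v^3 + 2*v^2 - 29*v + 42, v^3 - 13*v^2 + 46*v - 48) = v^2 - 5*v + 6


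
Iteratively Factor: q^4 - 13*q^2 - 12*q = (q - 4)*(q^3 + 4*q^2 + 3*q) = (q - 4)*(q + 3)*(q^2 + q) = (q - 4)*(q + 1)*(q + 3)*(q)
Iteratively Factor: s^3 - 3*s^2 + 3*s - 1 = (s - 1)*(s^2 - 2*s + 1) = (s - 1)^2*(s - 1)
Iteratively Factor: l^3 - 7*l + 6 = (l + 3)*(l^2 - 3*l + 2) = (l - 2)*(l + 3)*(l - 1)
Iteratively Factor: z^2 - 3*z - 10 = (z - 5)*(z + 2)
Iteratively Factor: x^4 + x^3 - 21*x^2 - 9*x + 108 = (x + 3)*(x^3 - 2*x^2 - 15*x + 36) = (x - 3)*(x + 3)*(x^2 + x - 12) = (x - 3)^2*(x + 3)*(x + 4)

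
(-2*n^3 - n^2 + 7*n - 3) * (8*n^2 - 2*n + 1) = -16*n^5 - 4*n^4 + 56*n^3 - 39*n^2 + 13*n - 3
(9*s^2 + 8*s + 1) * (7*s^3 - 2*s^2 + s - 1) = 63*s^5 + 38*s^4 - 3*s^2 - 7*s - 1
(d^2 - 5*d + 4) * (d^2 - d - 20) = d^4 - 6*d^3 - 11*d^2 + 96*d - 80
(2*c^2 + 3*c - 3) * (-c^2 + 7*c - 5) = -2*c^4 + 11*c^3 + 14*c^2 - 36*c + 15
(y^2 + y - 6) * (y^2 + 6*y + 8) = y^4 + 7*y^3 + 8*y^2 - 28*y - 48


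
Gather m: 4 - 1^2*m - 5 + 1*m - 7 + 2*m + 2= 2*m - 6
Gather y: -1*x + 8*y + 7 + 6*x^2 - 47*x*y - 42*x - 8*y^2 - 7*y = 6*x^2 - 43*x - 8*y^2 + y*(1 - 47*x) + 7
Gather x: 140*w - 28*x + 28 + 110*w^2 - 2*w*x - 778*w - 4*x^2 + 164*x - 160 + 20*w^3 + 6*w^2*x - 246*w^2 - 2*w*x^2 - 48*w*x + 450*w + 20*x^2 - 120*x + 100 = 20*w^3 - 136*w^2 - 188*w + x^2*(16 - 2*w) + x*(6*w^2 - 50*w + 16) - 32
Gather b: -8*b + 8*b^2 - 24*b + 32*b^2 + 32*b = 40*b^2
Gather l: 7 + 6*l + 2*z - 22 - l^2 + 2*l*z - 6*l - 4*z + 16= -l^2 + 2*l*z - 2*z + 1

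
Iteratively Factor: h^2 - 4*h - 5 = (h + 1)*(h - 5)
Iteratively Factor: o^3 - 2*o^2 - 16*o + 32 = (o - 4)*(o^2 + 2*o - 8) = (o - 4)*(o + 4)*(o - 2)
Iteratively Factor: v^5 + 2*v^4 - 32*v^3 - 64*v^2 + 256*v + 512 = (v + 4)*(v^4 - 2*v^3 - 24*v^2 + 32*v + 128) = (v - 4)*(v + 4)*(v^3 + 2*v^2 - 16*v - 32) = (v - 4)*(v + 4)^2*(v^2 - 2*v - 8) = (v - 4)^2*(v + 4)^2*(v + 2)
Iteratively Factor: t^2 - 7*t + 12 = (t - 4)*(t - 3)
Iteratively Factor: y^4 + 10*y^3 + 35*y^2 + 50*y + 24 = (y + 4)*(y^3 + 6*y^2 + 11*y + 6) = (y + 3)*(y + 4)*(y^2 + 3*y + 2) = (y + 1)*(y + 3)*(y + 4)*(y + 2)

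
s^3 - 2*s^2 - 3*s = s*(s - 3)*(s + 1)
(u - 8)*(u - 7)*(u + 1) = u^3 - 14*u^2 + 41*u + 56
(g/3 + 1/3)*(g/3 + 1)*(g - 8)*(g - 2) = g^4/9 - 2*g^3/3 - 7*g^2/3 + 34*g/9 + 16/3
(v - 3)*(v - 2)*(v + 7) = v^3 + 2*v^2 - 29*v + 42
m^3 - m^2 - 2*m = m*(m - 2)*(m + 1)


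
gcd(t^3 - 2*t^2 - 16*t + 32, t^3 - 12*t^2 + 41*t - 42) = t - 2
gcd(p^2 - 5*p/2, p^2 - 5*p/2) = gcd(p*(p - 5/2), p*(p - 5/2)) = p^2 - 5*p/2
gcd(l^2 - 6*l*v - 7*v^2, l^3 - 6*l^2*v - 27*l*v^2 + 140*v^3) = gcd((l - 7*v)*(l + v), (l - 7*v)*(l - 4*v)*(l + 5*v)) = -l + 7*v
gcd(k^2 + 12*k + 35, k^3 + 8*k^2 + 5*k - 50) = k + 5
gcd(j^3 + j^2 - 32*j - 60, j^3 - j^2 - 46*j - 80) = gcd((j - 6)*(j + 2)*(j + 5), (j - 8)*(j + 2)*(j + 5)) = j^2 + 7*j + 10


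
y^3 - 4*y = y*(y - 2)*(y + 2)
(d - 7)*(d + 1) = d^2 - 6*d - 7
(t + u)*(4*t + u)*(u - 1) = 4*t^2*u - 4*t^2 + 5*t*u^2 - 5*t*u + u^3 - u^2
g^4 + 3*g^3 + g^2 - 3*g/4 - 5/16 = (g - 1/2)*(g + 1/2)^2*(g + 5/2)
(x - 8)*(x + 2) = x^2 - 6*x - 16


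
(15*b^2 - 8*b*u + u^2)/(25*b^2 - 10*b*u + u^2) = (-3*b + u)/(-5*b + u)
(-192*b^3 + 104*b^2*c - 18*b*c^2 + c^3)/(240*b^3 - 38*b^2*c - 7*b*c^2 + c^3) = (-24*b^2 + 10*b*c - c^2)/(30*b^2 - b*c - c^2)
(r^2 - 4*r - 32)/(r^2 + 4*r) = (r - 8)/r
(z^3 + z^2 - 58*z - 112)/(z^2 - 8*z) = z + 9 + 14/z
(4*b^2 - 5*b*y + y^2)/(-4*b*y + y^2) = (-b + y)/y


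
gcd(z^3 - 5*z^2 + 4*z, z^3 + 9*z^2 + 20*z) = z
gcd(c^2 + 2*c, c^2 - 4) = c + 2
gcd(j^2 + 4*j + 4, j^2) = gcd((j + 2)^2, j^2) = 1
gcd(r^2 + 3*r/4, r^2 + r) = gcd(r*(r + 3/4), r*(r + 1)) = r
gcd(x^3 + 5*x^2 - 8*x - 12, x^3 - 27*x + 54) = x + 6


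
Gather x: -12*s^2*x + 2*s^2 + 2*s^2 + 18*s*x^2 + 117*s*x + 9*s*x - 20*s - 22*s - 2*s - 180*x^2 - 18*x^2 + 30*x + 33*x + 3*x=4*s^2 - 44*s + x^2*(18*s - 198) + x*(-12*s^2 + 126*s + 66)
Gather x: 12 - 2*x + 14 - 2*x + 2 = 28 - 4*x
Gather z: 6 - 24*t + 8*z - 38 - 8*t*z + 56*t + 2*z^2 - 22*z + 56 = 32*t + 2*z^2 + z*(-8*t - 14) + 24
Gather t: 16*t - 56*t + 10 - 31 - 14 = -40*t - 35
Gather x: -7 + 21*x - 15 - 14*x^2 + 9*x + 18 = -14*x^2 + 30*x - 4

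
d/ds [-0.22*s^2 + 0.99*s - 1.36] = 0.99 - 0.44*s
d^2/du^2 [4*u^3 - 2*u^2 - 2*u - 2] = 24*u - 4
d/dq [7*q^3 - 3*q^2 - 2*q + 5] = 21*q^2 - 6*q - 2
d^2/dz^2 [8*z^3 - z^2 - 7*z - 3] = 48*z - 2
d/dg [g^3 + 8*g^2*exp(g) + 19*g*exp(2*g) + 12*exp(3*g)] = 8*g^2*exp(g) + 3*g^2 + 38*g*exp(2*g) + 16*g*exp(g) + 36*exp(3*g) + 19*exp(2*g)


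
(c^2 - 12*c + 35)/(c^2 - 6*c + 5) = (c - 7)/(c - 1)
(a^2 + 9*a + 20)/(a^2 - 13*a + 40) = (a^2 + 9*a + 20)/(a^2 - 13*a + 40)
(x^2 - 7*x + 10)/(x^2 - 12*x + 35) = (x - 2)/(x - 7)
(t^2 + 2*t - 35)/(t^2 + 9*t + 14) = (t - 5)/(t + 2)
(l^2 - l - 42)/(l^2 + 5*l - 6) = (l - 7)/(l - 1)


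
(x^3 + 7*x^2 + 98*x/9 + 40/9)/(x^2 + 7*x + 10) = (x^2 + 2*x + 8/9)/(x + 2)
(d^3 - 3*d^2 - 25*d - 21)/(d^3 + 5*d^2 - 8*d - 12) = (d^2 - 4*d - 21)/(d^2 + 4*d - 12)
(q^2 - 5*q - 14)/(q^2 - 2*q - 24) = (-q^2 + 5*q + 14)/(-q^2 + 2*q + 24)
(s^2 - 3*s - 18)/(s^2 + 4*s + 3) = (s - 6)/(s + 1)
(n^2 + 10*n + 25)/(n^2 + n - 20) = (n + 5)/(n - 4)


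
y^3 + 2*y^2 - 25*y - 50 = (y - 5)*(y + 2)*(y + 5)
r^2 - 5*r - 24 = (r - 8)*(r + 3)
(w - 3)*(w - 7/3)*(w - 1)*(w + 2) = w^4 - 13*w^3/3 - w^2/3 + 53*w/3 - 14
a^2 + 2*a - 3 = (a - 1)*(a + 3)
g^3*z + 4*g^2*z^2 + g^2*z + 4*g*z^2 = g*(g + 4*z)*(g*z + z)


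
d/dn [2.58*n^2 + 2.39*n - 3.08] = 5.16*n + 2.39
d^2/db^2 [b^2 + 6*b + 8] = 2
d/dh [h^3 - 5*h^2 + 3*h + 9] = 3*h^2 - 10*h + 3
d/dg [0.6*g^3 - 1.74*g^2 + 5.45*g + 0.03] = 1.8*g^2 - 3.48*g + 5.45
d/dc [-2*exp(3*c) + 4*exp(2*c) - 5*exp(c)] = (-6*exp(2*c) + 8*exp(c) - 5)*exp(c)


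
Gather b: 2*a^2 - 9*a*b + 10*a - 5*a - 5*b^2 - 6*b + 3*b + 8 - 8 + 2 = 2*a^2 + 5*a - 5*b^2 + b*(-9*a - 3) + 2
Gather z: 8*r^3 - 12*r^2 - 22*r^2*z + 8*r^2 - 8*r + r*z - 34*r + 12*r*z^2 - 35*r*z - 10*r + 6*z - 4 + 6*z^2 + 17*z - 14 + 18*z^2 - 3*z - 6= 8*r^3 - 4*r^2 - 52*r + z^2*(12*r + 24) + z*(-22*r^2 - 34*r + 20) - 24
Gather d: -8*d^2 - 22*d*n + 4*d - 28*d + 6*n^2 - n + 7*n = -8*d^2 + d*(-22*n - 24) + 6*n^2 + 6*n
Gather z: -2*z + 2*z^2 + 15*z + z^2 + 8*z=3*z^2 + 21*z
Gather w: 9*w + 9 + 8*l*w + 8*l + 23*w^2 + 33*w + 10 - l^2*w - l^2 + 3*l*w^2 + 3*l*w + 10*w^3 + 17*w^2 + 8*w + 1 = -l^2 + 8*l + 10*w^3 + w^2*(3*l + 40) + w*(-l^2 + 11*l + 50) + 20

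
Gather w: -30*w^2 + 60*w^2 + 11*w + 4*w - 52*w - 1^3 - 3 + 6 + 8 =30*w^2 - 37*w + 10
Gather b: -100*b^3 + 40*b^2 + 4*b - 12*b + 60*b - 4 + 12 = -100*b^3 + 40*b^2 + 52*b + 8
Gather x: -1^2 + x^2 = x^2 - 1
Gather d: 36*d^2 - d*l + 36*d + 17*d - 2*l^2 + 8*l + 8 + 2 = 36*d^2 + d*(53 - l) - 2*l^2 + 8*l + 10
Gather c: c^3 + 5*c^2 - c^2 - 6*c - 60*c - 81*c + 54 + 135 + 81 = c^3 + 4*c^2 - 147*c + 270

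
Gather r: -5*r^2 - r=-5*r^2 - r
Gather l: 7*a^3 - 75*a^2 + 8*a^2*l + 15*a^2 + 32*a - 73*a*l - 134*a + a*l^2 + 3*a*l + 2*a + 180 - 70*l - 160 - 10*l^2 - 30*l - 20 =7*a^3 - 60*a^2 - 100*a + l^2*(a - 10) + l*(8*a^2 - 70*a - 100)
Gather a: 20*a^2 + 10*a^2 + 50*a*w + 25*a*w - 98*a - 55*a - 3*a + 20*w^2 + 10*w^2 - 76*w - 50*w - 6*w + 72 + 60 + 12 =30*a^2 + a*(75*w - 156) + 30*w^2 - 132*w + 144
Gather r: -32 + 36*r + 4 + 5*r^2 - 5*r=5*r^2 + 31*r - 28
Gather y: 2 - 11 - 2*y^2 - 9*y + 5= -2*y^2 - 9*y - 4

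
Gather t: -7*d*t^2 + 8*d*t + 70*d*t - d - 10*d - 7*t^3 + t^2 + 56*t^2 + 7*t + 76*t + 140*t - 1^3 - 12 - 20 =-11*d - 7*t^3 + t^2*(57 - 7*d) + t*(78*d + 223) - 33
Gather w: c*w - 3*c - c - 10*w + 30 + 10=-4*c + w*(c - 10) + 40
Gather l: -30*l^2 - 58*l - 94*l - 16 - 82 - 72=-30*l^2 - 152*l - 170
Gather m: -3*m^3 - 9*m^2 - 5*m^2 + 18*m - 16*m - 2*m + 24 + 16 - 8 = -3*m^3 - 14*m^2 + 32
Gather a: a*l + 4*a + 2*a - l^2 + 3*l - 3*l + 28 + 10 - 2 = a*(l + 6) - l^2 + 36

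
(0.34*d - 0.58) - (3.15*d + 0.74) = -2.81*d - 1.32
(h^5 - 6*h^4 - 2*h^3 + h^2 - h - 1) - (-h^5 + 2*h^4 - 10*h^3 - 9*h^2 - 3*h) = 2*h^5 - 8*h^4 + 8*h^3 + 10*h^2 + 2*h - 1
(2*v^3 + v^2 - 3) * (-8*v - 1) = -16*v^4 - 10*v^3 - v^2 + 24*v + 3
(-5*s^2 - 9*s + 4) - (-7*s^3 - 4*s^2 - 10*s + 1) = 7*s^3 - s^2 + s + 3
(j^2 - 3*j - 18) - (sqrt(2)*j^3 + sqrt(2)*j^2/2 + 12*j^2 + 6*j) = -sqrt(2)*j^3 - 11*j^2 - sqrt(2)*j^2/2 - 9*j - 18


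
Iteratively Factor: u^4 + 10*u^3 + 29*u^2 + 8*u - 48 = (u + 4)*(u^3 + 6*u^2 + 5*u - 12) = (u + 4)^2*(u^2 + 2*u - 3) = (u + 3)*(u + 4)^2*(u - 1)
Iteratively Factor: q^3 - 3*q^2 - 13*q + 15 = (q + 3)*(q^2 - 6*q + 5) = (q - 1)*(q + 3)*(q - 5)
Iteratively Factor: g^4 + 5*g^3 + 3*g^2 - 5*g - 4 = (g - 1)*(g^3 + 6*g^2 + 9*g + 4) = (g - 1)*(g + 1)*(g^2 + 5*g + 4) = (g - 1)*(g + 1)*(g + 4)*(g + 1)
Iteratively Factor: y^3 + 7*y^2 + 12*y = (y + 4)*(y^2 + 3*y) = (y + 3)*(y + 4)*(y)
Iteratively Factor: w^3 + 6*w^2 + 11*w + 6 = (w + 1)*(w^2 + 5*w + 6) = (w + 1)*(w + 3)*(w + 2)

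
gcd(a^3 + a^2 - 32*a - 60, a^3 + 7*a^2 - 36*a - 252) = a - 6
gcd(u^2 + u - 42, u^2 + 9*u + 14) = u + 7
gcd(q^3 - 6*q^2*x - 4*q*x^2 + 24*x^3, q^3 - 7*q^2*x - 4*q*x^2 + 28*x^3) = -q^2 + 4*x^2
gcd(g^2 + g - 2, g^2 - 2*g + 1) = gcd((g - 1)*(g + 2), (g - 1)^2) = g - 1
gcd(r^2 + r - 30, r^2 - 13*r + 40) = r - 5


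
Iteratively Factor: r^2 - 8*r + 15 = (r - 5)*(r - 3)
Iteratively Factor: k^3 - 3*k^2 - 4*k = (k)*(k^2 - 3*k - 4) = k*(k + 1)*(k - 4)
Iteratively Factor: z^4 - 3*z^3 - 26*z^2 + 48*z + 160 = (z - 5)*(z^3 + 2*z^2 - 16*z - 32) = (z - 5)*(z + 4)*(z^2 - 2*z - 8) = (z - 5)*(z - 4)*(z + 4)*(z + 2)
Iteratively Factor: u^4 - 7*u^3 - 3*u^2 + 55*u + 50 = (u + 2)*(u^3 - 9*u^2 + 15*u + 25) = (u - 5)*(u + 2)*(u^2 - 4*u - 5) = (u - 5)*(u + 1)*(u + 2)*(u - 5)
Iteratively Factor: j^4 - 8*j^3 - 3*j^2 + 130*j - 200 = (j - 5)*(j^3 - 3*j^2 - 18*j + 40) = (j - 5)*(j - 2)*(j^2 - j - 20) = (j - 5)^2*(j - 2)*(j + 4)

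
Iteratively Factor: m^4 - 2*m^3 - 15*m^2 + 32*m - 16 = (m - 1)*(m^3 - m^2 - 16*m + 16) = (m - 4)*(m - 1)*(m^2 + 3*m - 4) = (m - 4)*(m - 1)*(m + 4)*(m - 1)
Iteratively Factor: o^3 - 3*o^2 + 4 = (o - 2)*(o^2 - o - 2) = (o - 2)^2*(o + 1)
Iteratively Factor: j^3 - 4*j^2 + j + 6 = (j + 1)*(j^2 - 5*j + 6) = (j - 3)*(j + 1)*(j - 2)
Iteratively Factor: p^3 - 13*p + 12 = (p - 3)*(p^2 + 3*p - 4) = (p - 3)*(p + 4)*(p - 1)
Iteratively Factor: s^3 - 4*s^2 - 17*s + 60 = (s + 4)*(s^2 - 8*s + 15) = (s - 3)*(s + 4)*(s - 5)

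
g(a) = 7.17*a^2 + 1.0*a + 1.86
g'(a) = 14.34*a + 1.0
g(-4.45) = 139.39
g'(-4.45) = -62.81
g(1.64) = 22.78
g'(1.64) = 24.52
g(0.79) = 7.12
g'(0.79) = 12.33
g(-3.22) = 72.98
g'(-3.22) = -45.17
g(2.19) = 38.44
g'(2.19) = 32.40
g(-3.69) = 95.80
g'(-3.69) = -51.91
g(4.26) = 136.24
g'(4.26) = 62.09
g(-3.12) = 68.54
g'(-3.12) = -43.74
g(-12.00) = 1022.34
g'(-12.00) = -171.08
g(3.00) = 69.39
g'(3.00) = 44.02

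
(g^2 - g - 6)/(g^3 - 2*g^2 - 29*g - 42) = (g - 3)/(g^2 - 4*g - 21)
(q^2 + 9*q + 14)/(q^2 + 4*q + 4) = (q + 7)/(q + 2)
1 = 1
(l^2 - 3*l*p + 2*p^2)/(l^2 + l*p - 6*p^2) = (l - p)/(l + 3*p)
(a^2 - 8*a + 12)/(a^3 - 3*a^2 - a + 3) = (a^2 - 8*a + 12)/(a^3 - 3*a^2 - a + 3)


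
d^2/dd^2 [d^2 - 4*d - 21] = 2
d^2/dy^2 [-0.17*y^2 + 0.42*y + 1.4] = -0.340000000000000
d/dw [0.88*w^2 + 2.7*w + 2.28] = 1.76*w + 2.7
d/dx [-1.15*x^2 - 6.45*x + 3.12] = -2.3*x - 6.45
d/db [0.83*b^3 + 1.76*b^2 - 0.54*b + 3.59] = 2.49*b^2 + 3.52*b - 0.54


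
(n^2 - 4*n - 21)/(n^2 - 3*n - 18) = (n - 7)/(n - 6)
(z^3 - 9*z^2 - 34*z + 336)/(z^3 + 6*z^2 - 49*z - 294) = (z - 8)/(z + 7)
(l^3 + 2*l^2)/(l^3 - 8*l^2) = (l + 2)/(l - 8)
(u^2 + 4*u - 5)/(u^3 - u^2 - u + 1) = (u + 5)/(u^2 - 1)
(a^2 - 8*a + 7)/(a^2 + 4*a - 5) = (a - 7)/(a + 5)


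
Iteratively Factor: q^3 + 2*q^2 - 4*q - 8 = (q + 2)*(q^2 - 4) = (q + 2)^2*(q - 2)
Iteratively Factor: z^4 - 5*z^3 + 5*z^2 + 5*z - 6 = (z + 1)*(z^3 - 6*z^2 + 11*z - 6) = (z - 3)*(z + 1)*(z^2 - 3*z + 2) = (z - 3)*(z - 1)*(z + 1)*(z - 2)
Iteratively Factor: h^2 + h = (h)*(h + 1)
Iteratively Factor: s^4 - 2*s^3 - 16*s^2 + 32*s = (s)*(s^3 - 2*s^2 - 16*s + 32) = s*(s - 2)*(s^2 - 16) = s*(s - 2)*(s + 4)*(s - 4)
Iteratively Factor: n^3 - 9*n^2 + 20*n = (n - 4)*(n^2 - 5*n) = (n - 5)*(n - 4)*(n)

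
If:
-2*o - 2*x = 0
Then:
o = -x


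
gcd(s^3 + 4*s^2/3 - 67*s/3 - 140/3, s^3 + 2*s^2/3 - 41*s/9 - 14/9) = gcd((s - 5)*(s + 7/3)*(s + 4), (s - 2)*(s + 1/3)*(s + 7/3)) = s + 7/3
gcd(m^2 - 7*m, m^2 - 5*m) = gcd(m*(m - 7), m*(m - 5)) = m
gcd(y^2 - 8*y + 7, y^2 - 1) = y - 1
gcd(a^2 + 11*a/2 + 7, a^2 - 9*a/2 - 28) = a + 7/2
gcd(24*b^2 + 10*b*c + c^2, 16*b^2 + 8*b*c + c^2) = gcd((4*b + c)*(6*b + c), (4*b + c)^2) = 4*b + c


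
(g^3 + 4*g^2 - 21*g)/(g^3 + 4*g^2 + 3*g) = (g^2 + 4*g - 21)/(g^2 + 4*g + 3)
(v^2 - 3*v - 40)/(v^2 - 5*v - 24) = (v + 5)/(v + 3)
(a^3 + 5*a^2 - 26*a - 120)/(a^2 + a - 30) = a + 4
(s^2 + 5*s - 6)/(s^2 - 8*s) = (s^2 + 5*s - 6)/(s*(s - 8))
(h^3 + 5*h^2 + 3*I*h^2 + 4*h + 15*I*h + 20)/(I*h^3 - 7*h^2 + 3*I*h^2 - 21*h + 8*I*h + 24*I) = (-I*h^2 + h*(4 - 5*I) + 20)/(h^2 + h*(3 + 8*I) + 24*I)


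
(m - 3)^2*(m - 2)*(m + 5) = m^4 - 3*m^3 - 19*m^2 + 87*m - 90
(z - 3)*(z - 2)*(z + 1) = z^3 - 4*z^2 + z + 6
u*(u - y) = u^2 - u*y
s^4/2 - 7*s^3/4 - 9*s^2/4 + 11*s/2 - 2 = (s/2 + 1)*(s - 4)*(s - 1)*(s - 1/2)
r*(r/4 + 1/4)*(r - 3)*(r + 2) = r^4/4 - 7*r^2/4 - 3*r/2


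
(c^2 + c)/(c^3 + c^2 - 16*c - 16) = c/(c^2 - 16)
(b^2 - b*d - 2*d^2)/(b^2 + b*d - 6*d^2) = (b + d)/(b + 3*d)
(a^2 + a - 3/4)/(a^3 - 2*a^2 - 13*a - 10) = (-a^2 - a + 3/4)/(-a^3 + 2*a^2 + 13*a + 10)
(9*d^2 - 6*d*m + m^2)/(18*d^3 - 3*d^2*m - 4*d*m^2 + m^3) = 1/(2*d + m)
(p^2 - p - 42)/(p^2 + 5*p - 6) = (p - 7)/(p - 1)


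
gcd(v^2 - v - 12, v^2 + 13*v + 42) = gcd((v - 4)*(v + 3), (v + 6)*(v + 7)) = 1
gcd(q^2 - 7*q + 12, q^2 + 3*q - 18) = q - 3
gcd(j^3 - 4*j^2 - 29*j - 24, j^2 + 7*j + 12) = j + 3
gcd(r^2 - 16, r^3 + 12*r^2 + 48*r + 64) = r + 4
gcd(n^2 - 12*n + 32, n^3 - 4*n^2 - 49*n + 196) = n - 4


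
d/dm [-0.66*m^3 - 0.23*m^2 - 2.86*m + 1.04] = -1.98*m^2 - 0.46*m - 2.86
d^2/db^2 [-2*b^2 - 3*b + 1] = -4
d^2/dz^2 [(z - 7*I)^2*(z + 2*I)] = 6*z - 24*I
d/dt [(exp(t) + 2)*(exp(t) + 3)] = (2*exp(t) + 5)*exp(t)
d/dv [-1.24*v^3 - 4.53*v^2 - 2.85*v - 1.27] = -3.72*v^2 - 9.06*v - 2.85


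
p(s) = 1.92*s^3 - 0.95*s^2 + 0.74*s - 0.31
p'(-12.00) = 852.98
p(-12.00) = -3463.75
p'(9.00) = 450.20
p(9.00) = 1329.08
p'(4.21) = 94.83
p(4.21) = 129.23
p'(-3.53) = 79.22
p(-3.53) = -99.22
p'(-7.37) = 327.61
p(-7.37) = -825.97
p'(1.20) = 6.75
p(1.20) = 2.53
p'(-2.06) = 29.10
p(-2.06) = -22.65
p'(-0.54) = 3.45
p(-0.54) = -1.29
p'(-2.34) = 36.73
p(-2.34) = -31.84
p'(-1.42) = 15.05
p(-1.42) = -8.77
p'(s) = 5.76*s^2 - 1.9*s + 0.74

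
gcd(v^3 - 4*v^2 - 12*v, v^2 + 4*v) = v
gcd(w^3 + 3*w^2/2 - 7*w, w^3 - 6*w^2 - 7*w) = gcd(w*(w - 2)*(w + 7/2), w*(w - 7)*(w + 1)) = w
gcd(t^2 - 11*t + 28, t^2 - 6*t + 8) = t - 4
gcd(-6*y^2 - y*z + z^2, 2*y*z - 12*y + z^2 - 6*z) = 2*y + z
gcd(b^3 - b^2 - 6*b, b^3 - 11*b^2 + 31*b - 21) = b - 3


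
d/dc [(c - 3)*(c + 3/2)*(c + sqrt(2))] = 3*c^2 - 3*c + 2*sqrt(2)*c - 9/2 - 3*sqrt(2)/2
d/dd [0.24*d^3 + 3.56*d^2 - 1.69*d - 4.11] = 0.72*d^2 + 7.12*d - 1.69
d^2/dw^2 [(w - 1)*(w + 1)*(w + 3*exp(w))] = 3*w^2*exp(w) + 12*w*exp(w) + 6*w + 3*exp(w)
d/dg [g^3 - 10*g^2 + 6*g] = 3*g^2 - 20*g + 6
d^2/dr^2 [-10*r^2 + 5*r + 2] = -20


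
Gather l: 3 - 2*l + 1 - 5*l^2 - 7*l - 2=-5*l^2 - 9*l + 2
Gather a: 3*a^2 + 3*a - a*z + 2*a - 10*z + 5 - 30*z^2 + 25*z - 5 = 3*a^2 + a*(5 - z) - 30*z^2 + 15*z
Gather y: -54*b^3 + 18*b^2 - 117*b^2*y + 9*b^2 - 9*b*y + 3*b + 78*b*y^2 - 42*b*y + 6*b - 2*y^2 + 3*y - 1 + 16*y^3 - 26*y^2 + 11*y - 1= -54*b^3 + 27*b^2 + 9*b + 16*y^3 + y^2*(78*b - 28) + y*(-117*b^2 - 51*b + 14) - 2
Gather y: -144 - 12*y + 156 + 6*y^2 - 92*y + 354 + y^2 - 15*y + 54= 7*y^2 - 119*y + 420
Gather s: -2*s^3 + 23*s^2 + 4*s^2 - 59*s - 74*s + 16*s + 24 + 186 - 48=-2*s^3 + 27*s^2 - 117*s + 162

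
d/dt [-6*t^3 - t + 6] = -18*t^2 - 1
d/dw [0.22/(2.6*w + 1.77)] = -0.572/(2.6*w + 1.77)^2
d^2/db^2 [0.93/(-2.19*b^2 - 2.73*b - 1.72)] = (8.920746*b^2 + 11.120382*b - 0.93*(4.38*b + 2.73)*(8.76*b + 5.46) + 7.006248)/(2.19*b^2 + 2.73*b + 1.72)^3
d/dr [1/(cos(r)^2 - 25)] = 2*sin(r)*cos(r)/(cos(r)^2 - 25)^2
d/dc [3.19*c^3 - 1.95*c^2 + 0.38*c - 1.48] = 9.57*c^2 - 3.9*c + 0.38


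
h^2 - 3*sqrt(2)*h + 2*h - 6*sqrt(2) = (h + 2)*(h - 3*sqrt(2))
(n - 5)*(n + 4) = n^2 - n - 20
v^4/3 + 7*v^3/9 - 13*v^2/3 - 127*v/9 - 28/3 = (v/3 + 1)*(v - 4)*(v + 1)*(v + 7/3)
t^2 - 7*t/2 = t*(t - 7/2)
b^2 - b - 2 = (b - 2)*(b + 1)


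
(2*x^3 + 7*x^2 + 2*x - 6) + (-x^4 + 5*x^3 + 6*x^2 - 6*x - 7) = -x^4 + 7*x^3 + 13*x^2 - 4*x - 13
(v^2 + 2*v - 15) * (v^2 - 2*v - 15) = v^4 - 34*v^2 + 225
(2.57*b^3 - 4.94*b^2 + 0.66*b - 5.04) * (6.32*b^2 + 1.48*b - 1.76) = 16.2424*b^5 - 27.4172*b^4 - 7.6632*b^3 - 22.1816*b^2 - 8.6208*b + 8.8704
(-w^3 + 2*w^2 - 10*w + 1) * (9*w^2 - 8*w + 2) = -9*w^5 + 26*w^4 - 108*w^3 + 93*w^2 - 28*w + 2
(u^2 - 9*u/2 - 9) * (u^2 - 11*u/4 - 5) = u^4 - 29*u^3/4 - 13*u^2/8 + 189*u/4 + 45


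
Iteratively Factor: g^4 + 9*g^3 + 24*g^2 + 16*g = (g + 4)*(g^3 + 5*g^2 + 4*g) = (g + 1)*(g + 4)*(g^2 + 4*g) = (g + 1)*(g + 4)^2*(g)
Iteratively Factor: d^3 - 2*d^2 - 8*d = (d)*(d^2 - 2*d - 8) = d*(d - 4)*(d + 2)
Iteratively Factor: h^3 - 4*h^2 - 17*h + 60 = (h - 3)*(h^2 - h - 20) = (h - 3)*(h + 4)*(h - 5)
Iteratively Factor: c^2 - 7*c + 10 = (c - 5)*(c - 2)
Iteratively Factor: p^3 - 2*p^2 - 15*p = (p - 5)*(p^2 + 3*p) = p*(p - 5)*(p + 3)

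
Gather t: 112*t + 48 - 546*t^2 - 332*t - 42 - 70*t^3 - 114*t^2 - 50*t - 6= -70*t^3 - 660*t^2 - 270*t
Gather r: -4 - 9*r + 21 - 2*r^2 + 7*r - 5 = -2*r^2 - 2*r + 12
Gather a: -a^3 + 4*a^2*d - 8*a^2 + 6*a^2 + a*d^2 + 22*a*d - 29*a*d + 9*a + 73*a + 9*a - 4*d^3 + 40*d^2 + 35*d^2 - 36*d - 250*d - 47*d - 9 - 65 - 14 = -a^3 + a^2*(4*d - 2) + a*(d^2 - 7*d + 91) - 4*d^3 + 75*d^2 - 333*d - 88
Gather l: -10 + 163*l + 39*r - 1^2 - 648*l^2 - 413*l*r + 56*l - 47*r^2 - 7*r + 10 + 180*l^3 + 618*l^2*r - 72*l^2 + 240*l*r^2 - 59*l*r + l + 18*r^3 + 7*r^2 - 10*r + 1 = 180*l^3 + l^2*(618*r - 720) + l*(240*r^2 - 472*r + 220) + 18*r^3 - 40*r^2 + 22*r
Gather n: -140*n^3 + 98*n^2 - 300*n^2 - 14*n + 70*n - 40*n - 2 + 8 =-140*n^3 - 202*n^2 + 16*n + 6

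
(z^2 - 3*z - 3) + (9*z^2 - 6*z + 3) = 10*z^2 - 9*z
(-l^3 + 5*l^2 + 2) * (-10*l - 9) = 10*l^4 - 41*l^3 - 45*l^2 - 20*l - 18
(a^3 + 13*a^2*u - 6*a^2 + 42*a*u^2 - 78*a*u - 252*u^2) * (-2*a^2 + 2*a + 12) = -2*a^5 - 26*a^4*u + 14*a^4 - 84*a^3*u^2 + 182*a^3*u + 588*a^2*u^2 - 72*a^2 - 936*a*u - 3024*u^2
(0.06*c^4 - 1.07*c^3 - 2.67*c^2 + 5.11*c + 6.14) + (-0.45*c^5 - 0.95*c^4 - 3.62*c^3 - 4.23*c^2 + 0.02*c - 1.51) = -0.45*c^5 - 0.89*c^4 - 4.69*c^3 - 6.9*c^2 + 5.13*c + 4.63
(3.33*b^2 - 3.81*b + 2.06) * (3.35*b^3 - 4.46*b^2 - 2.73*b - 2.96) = 11.1555*b^5 - 27.6153*b^4 + 14.8027*b^3 - 8.6431*b^2 + 5.6538*b - 6.0976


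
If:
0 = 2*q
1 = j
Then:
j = 1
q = 0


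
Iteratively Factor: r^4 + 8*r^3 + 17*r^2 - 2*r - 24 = (r + 4)*(r^3 + 4*r^2 + r - 6) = (r + 3)*(r + 4)*(r^2 + r - 2) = (r - 1)*(r + 3)*(r + 4)*(r + 2)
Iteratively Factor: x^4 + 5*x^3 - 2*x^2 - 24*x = (x)*(x^3 + 5*x^2 - 2*x - 24) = x*(x + 4)*(x^2 + x - 6) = x*(x + 3)*(x + 4)*(x - 2)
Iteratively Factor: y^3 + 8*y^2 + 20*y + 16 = (y + 2)*(y^2 + 6*y + 8) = (y + 2)*(y + 4)*(y + 2)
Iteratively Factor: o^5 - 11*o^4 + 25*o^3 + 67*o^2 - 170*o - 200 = (o - 4)*(o^4 - 7*o^3 - 3*o^2 + 55*o + 50) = (o - 4)*(o + 1)*(o^3 - 8*o^2 + 5*o + 50) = (o - 4)*(o + 1)*(o + 2)*(o^2 - 10*o + 25) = (o - 5)*(o - 4)*(o + 1)*(o + 2)*(o - 5)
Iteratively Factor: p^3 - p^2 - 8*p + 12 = (p - 2)*(p^2 + p - 6) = (p - 2)*(p + 3)*(p - 2)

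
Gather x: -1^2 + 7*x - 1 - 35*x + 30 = 28 - 28*x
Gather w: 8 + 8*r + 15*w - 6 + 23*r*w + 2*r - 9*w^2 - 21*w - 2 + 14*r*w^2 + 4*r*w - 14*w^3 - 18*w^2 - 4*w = 10*r - 14*w^3 + w^2*(14*r - 27) + w*(27*r - 10)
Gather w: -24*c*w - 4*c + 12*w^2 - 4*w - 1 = -4*c + 12*w^2 + w*(-24*c - 4) - 1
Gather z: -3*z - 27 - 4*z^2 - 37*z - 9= -4*z^2 - 40*z - 36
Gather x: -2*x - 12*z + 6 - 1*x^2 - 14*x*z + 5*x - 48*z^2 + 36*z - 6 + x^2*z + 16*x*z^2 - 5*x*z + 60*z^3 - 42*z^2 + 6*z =x^2*(z - 1) + x*(16*z^2 - 19*z + 3) + 60*z^3 - 90*z^2 + 30*z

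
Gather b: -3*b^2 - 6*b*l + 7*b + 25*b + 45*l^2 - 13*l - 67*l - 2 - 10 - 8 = -3*b^2 + b*(32 - 6*l) + 45*l^2 - 80*l - 20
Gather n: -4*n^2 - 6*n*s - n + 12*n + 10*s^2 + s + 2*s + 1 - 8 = -4*n^2 + n*(11 - 6*s) + 10*s^2 + 3*s - 7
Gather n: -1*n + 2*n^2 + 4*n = 2*n^2 + 3*n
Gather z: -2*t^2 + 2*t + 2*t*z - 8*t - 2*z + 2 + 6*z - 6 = -2*t^2 - 6*t + z*(2*t + 4) - 4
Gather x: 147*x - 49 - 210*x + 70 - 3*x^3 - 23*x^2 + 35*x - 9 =-3*x^3 - 23*x^2 - 28*x + 12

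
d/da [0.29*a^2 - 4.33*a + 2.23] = 0.58*a - 4.33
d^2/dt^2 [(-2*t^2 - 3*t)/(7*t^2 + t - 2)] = 14*(-19*t^3 - 12*t^2 - 18*t - 2)/(343*t^6 + 147*t^5 - 273*t^4 - 83*t^3 + 78*t^2 + 12*t - 8)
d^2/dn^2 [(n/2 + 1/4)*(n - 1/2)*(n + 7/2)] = 3*n + 7/2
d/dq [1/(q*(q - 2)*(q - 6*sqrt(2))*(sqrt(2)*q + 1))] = (-sqrt(2)*q*(q - 2)*(q - 6*sqrt(2)) - q*(q - 2)*(sqrt(2)*q + 1) - q*(q - 6*sqrt(2))*(sqrt(2)*q + 1) - (q - 2)*(q - 6*sqrt(2))*(sqrt(2)*q + 1))/(q^2*(q - 2)^2*(q - 6*sqrt(2))^2*(sqrt(2)*q + 1)^2)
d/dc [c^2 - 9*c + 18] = 2*c - 9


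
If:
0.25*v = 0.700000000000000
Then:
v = 2.80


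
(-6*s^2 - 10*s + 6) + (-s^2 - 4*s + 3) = -7*s^2 - 14*s + 9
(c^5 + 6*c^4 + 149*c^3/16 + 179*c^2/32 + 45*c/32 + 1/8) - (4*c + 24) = c^5 + 6*c^4 + 149*c^3/16 + 179*c^2/32 - 83*c/32 - 191/8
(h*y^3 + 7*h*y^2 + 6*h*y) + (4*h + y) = h*y^3 + 7*h*y^2 + 6*h*y + 4*h + y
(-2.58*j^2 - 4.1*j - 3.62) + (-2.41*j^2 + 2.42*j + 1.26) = -4.99*j^2 - 1.68*j - 2.36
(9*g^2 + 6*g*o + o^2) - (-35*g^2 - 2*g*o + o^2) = 44*g^2 + 8*g*o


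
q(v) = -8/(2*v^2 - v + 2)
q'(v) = -8*(1 - 4*v)/(2*v^2 - v + 2)^2 = 8*(4*v - 1)/(2*v^2 - v + 2)^2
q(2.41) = -0.71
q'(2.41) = 0.55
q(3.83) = -0.29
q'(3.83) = 0.15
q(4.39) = -0.22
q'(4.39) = 0.10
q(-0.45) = -2.80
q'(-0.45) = -2.75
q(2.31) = -0.77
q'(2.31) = 0.61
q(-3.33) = -0.29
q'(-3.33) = -0.15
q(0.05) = -4.09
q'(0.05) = -1.67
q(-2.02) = -0.66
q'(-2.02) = -0.49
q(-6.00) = -0.10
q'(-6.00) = -0.03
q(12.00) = -0.03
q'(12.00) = 0.00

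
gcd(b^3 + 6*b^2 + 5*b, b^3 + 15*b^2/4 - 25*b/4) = b^2 + 5*b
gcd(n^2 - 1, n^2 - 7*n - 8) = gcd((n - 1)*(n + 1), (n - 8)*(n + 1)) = n + 1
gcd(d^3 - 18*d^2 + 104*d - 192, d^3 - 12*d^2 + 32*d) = d^2 - 12*d + 32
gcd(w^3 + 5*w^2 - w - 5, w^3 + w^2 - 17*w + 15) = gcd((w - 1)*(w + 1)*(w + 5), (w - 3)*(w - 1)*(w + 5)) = w^2 + 4*w - 5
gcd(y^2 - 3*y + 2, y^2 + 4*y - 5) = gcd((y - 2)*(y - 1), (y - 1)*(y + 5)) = y - 1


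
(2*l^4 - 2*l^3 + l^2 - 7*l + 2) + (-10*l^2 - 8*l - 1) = 2*l^4 - 2*l^3 - 9*l^2 - 15*l + 1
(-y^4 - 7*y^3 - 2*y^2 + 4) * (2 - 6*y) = 6*y^5 + 40*y^4 - 2*y^3 - 4*y^2 - 24*y + 8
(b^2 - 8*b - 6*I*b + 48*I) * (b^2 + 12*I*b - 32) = b^4 - 8*b^3 + 6*I*b^3 + 40*b^2 - 48*I*b^2 - 320*b + 192*I*b - 1536*I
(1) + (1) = 2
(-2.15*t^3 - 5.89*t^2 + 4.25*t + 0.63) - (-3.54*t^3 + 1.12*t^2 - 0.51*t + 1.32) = 1.39*t^3 - 7.01*t^2 + 4.76*t - 0.69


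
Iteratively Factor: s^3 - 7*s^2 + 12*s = (s - 3)*(s^2 - 4*s) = s*(s - 3)*(s - 4)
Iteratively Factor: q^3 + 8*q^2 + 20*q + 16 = (q + 4)*(q^2 + 4*q + 4) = (q + 2)*(q + 4)*(q + 2)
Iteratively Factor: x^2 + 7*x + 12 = (x + 3)*(x + 4)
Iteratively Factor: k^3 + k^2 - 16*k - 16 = (k - 4)*(k^2 + 5*k + 4) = (k - 4)*(k + 1)*(k + 4)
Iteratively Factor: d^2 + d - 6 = (d + 3)*(d - 2)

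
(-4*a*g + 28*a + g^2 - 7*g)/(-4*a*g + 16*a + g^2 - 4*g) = (g - 7)/(g - 4)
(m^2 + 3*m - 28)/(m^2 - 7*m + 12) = (m + 7)/(m - 3)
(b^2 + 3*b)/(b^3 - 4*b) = (b + 3)/(b^2 - 4)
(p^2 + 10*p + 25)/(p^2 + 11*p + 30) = (p + 5)/(p + 6)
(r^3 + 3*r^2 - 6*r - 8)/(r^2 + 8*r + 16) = (r^2 - r - 2)/(r + 4)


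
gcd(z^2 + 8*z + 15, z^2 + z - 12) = 1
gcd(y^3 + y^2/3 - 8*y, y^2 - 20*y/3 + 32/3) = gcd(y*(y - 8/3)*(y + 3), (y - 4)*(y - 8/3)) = y - 8/3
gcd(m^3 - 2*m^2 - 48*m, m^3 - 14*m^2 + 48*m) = m^2 - 8*m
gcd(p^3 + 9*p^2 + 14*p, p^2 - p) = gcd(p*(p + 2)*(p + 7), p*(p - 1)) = p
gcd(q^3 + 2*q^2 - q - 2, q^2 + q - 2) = q^2 + q - 2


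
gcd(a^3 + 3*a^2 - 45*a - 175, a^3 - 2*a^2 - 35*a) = a^2 - 2*a - 35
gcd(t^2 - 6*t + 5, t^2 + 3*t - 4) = t - 1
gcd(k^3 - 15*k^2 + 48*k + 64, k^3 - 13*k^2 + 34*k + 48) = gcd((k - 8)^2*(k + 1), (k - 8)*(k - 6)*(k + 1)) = k^2 - 7*k - 8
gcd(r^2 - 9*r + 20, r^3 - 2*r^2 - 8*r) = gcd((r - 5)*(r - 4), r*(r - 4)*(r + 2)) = r - 4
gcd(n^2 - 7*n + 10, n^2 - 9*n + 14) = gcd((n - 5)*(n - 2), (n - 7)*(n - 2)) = n - 2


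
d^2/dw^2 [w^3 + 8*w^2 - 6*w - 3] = 6*w + 16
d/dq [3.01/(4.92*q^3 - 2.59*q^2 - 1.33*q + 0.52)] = (-44.4276*q^2 + 15.5918*q + 4.0033)/(4.92*q^3 - 2.59*q^2 - 1.33*q + 0.52)^2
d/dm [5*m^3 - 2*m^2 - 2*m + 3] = 15*m^2 - 4*m - 2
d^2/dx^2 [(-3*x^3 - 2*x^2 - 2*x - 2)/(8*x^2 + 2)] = (-20*x^3 - 72*x^2 + 15*x + 6)/(64*x^6 + 48*x^4 + 12*x^2 + 1)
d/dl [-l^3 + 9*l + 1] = 9 - 3*l^2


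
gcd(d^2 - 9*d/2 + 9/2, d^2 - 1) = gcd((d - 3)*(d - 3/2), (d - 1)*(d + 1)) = 1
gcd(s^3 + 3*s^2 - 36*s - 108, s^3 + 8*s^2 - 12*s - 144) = s + 6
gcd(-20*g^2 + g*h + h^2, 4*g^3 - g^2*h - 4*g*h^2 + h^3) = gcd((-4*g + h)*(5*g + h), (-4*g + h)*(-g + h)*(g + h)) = 4*g - h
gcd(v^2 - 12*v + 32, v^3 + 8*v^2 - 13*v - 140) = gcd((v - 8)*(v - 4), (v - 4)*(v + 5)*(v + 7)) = v - 4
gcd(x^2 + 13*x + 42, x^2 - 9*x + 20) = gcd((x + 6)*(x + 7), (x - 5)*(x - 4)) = 1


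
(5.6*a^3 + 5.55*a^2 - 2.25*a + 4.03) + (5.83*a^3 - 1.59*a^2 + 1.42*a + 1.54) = 11.43*a^3 + 3.96*a^2 - 0.83*a + 5.57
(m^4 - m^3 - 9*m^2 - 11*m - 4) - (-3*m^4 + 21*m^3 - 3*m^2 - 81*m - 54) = 4*m^4 - 22*m^3 - 6*m^2 + 70*m + 50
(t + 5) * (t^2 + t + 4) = t^3 + 6*t^2 + 9*t + 20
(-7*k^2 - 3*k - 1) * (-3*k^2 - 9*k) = 21*k^4 + 72*k^3 + 30*k^2 + 9*k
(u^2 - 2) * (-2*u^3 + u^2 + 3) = -2*u^5 + u^4 + 4*u^3 + u^2 - 6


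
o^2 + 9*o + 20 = (o + 4)*(o + 5)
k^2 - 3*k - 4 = (k - 4)*(k + 1)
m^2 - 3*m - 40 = (m - 8)*(m + 5)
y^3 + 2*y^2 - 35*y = y*(y - 5)*(y + 7)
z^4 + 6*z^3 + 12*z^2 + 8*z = z*(z + 2)^3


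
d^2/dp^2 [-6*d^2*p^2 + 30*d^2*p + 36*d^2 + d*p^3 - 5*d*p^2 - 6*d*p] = 2*d*(-6*d + 3*p - 5)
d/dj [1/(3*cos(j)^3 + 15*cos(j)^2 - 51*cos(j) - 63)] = (3*cos(j)^2 + 10*cos(j) - 17)*sin(j)/(3*(cos(j)^3 + 5*cos(j)^2 - 17*cos(j) - 21)^2)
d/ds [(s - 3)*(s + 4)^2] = (s + 4)*(3*s - 2)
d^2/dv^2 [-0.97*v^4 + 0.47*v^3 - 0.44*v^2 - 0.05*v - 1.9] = -11.64*v^2 + 2.82*v - 0.88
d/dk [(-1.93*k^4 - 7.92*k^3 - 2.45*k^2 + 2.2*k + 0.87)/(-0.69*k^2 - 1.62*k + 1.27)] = (2.6634*k^5 + 14.8446*k^4 + 15.8564*k^3 - 24.6882*k^2 - 5.0224*k + 4.2034)/(0.4761*k^4 + 2.2356*k^3 + 0.871800000000001*k^2 - 4.1148*k + 1.6129)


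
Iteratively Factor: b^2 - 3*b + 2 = (b - 2)*(b - 1)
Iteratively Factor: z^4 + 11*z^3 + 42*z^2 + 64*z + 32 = (z + 2)*(z^3 + 9*z^2 + 24*z + 16) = (z + 2)*(z + 4)*(z^2 + 5*z + 4) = (z + 1)*(z + 2)*(z + 4)*(z + 4)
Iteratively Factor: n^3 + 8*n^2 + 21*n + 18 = (n + 3)*(n^2 + 5*n + 6) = (n + 3)^2*(n + 2)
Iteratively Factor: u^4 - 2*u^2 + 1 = (u - 1)*(u^3 + u^2 - u - 1) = (u - 1)*(u + 1)*(u^2 - 1) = (u - 1)^2*(u + 1)*(u + 1)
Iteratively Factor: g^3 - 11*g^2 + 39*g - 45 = (g - 3)*(g^2 - 8*g + 15) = (g - 3)^2*(g - 5)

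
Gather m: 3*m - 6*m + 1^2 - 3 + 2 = -3*m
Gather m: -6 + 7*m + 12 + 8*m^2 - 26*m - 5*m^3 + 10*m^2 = -5*m^3 + 18*m^2 - 19*m + 6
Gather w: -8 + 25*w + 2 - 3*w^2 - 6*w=-3*w^2 + 19*w - 6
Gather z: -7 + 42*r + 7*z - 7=42*r + 7*z - 14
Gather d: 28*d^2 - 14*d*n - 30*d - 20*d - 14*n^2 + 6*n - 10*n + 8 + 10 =28*d^2 + d*(-14*n - 50) - 14*n^2 - 4*n + 18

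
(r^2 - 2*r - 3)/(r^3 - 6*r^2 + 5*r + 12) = 1/(r - 4)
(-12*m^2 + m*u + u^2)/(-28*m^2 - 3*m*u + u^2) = (-3*m + u)/(-7*m + u)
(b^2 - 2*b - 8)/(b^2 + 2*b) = (b - 4)/b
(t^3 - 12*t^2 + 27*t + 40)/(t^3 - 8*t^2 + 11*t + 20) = (t - 8)/(t - 4)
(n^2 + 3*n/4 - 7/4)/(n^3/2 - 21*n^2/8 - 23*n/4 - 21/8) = 2*(-4*n^2 - 3*n + 7)/(-4*n^3 + 21*n^2 + 46*n + 21)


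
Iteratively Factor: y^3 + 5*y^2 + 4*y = (y + 4)*(y^2 + y) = y*(y + 4)*(y + 1)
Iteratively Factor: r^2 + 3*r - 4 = (r + 4)*(r - 1)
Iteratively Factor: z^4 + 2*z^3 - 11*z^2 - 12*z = (z + 4)*(z^3 - 2*z^2 - 3*z) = z*(z + 4)*(z^2 - 2*z - 3) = z*(z + 1)*(z + 4)*(z - 3)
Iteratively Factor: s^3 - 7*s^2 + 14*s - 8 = (s - 4)*(s^2 - 3*s + 2) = (s - 4)*(s - 1)*(s - 2)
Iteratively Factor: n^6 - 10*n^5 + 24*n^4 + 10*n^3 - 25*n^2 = (n)*(n^5 - 10*n^4 + 24*n^3 + 10*n^2 - 25*n) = n*(n - 5)*(n^4 - 5*n^3 - n^2 + 5*n) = n*(n - 5)*(n + 1)*(n^3 - 6*n^2 + 5*n) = n*(n - 5)*(n - 1)*(n + 1)*(n^2 - 5*n) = n*(n - 5)^2*(n - 1)*(n + 1)*(n)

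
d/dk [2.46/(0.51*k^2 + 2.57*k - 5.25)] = (-2.5092*k - 6.3222)/(0.51*k^2 + 2.57*k - 5.25)^2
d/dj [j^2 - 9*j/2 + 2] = 2*j - 9/2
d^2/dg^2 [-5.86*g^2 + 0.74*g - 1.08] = -11.7200000000000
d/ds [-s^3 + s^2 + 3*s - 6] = -3*s^2 + 2*s + 3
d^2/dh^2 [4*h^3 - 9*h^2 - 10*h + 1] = 24*h - 18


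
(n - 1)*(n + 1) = n^2 - 1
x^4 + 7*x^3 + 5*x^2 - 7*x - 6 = (x - 1)*(x + 1)^2*(x + 6)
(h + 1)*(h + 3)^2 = h^3 + 7*h^2 + 15*h + 9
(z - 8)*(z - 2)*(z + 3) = z^3 - 7*z^2 - 14*z + 48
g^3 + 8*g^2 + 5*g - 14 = (g - 1)*(g + 2)*(g + 7)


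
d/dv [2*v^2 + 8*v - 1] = 4*v + 8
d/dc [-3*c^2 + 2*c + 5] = 2 - 6*c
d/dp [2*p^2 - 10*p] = 4*p - 10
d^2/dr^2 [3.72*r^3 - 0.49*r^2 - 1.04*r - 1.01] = 22.32*r - 0.98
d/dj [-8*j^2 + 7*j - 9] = 7 - 16*j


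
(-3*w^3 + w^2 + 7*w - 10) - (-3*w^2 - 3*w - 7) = -3*w^3 + 4*w^2 + 10*w - 3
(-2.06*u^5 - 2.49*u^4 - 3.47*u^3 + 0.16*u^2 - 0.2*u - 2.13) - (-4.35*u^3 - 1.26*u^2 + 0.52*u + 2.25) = -2.06*u^5 - 2.49*u^4 + 0.879999999999999*u^3 + 1.42*u^2 - 0.72*u - 4.38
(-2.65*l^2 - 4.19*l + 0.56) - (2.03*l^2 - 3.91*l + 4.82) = -4.68*l^2 - 0.28*l - 4.26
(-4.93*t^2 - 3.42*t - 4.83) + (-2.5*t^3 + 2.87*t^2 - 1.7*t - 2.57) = -2.5*t^3 - 2.06*t^2 - 5.12*t - 7.4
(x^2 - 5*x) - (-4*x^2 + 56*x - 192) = 5*x^2 - 61*x + 192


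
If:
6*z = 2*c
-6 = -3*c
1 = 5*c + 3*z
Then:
No Solution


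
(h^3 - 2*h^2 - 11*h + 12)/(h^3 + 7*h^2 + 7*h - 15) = (h - 4)/(h + 5)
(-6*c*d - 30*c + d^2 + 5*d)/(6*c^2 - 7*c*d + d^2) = (-d - 5)/(c - d)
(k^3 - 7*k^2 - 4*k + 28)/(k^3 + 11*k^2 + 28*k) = (k^3 - 7*k^2 - 4*k + 28)/(k*(k^2 + 11*k + 28))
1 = 1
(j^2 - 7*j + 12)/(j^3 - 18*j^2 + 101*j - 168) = (j - 4)/(j^2 - 15*j + 56)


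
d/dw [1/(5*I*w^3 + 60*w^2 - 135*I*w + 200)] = 3*(-I*w^2 - 8*w + 9*I)/(5*(I*w^3 + 12*w^2 - 27*I*w + 40)^2)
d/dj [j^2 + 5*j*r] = 2*j + 5*r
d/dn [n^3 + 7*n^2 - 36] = n*(3*n + 14)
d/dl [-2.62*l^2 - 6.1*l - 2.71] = -5.24*l - 6.1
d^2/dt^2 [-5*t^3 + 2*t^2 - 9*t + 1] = 4 - 30*t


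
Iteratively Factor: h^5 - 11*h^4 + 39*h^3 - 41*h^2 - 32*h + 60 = (h - 5)*(h^4 - 6*h^3 + 9*h^2 + 4*h - 12) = (h - 5)*(h - 2)*(h^3 - 4*h^2 + h + 6) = (h - 5)*(h - 3)*(h - 2)*(h^2 - h - 2) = (h - 5)*(h - 3)*(h - 2)*(h + 1)*(h - 2)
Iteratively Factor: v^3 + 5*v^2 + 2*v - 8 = (v + 2)*(v^2 + 3*v - 4) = (v - 1)*(v + 2)*(v + 4)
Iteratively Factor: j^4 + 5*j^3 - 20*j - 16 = (j + 4)*(j^3 + j^2 - 4*j - 4) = (j - 2)*(j + 4)*(j^2 + 3*j + 2) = (j - 2)*(j + 1)*(j + 4)*(j + 2)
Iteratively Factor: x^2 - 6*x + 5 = (x - 5)*(x - 1)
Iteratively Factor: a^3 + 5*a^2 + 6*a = (a)*(a^2 + 5*a + 6) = a*(a + 2)*(a + 3)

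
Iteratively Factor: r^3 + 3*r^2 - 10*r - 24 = (r + 2)*(r^2 + r - 12) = (r + 2)*(r + 4)*(r - 3)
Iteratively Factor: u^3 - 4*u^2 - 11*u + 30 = (u + 3)*(u^2 - 7*u + 10) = (u - 5)*(u + 3)*(u - 2)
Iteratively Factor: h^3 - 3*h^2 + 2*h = (h - 2)*(h^2 - h) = (h - 2)*(h - 1)*(h)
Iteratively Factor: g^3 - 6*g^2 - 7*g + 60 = (g - 4)*(g^2 - 2*g - 15) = (g - 5)*(g - 4)*(g + 3)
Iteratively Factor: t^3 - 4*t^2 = (t)*(t^2 - 4*t) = t*(t - 4)*(t)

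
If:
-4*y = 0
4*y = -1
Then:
No Solution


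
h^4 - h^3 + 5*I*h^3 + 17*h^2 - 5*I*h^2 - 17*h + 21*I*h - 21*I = (h - 1)*(h - 3*I)*(h + I)*(h + 7*I)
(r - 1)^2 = r^2 - 2*r + 1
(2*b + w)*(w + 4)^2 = 2*b*w^2 + 16*b*w + 32*b + w^3 + 8*w^2 + 16*w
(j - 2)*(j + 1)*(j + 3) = j^3 + 2*j^2 - 5*j - 6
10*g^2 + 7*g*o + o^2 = (2*g + o)*(5*g + o)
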